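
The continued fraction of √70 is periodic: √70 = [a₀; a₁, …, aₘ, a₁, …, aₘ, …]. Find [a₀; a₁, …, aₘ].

[8; 2, 1, 2, 1, 2, 16]

a₀ = ⌊√70⌋ = 8.
With m₀=0, d₀=1 and mₖ₊₁ = dₖaₖ − mₖ, dₖ₊₁ = (n − mₖ₊₁²)/dₖ, aₖ₊₁ = ⌊(a₀+mₖ₊₁)/dₖ₊₁⌋:
  k=1: m=8, d=6, a=2
  k=2: m=4, d=9, a=1
  k=3: m=5, d=5, a=2
  k=4: m=5, d=9, a=1
  k=5: m=4, d=6, a=2
  k=6: m=8, d=1, a=16
d=1 and a=2a₀=16 at k=6, so the next step gives (m, d) = (8, 6) again — its k=1 value — and the period has length 6.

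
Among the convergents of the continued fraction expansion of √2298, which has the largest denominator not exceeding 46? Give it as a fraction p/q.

767/16

√2298 = [47; 1, 14, 1, 94, …] (period length 4).
Convergents:
  p_0/q_0 = 47/1
  p_1/q_1 = 48/1
  p_2/q_2 = 719/15
  p_3/q_3 = 767/16
  p_4/q_4 = 72817/1519
q_3 = 16 ≤ 46 < 1519 = q_4, so the answer is 767/16.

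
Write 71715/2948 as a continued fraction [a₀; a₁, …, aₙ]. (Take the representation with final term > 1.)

71715 = 24×2948 + 963
2948 = 3×963 + 59
963 = 16×59 + 19
59 = 3×19 + 2
19 = 9×2 + 1
2 = 2×1 + 0  (stop)
So 71715/2948 = [24; 3, 16, 3, 9, 2].

[24; 3, 16, 3, 9, 2]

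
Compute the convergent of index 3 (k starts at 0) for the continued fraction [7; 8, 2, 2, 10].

299/42

Using pₖ = aₖpₖ₋₁ + pₖ₋₂, qₖ = aₖqₖ₋₁ + qₖ₋₂ (with p₋₁=1, p₋₂=0, q₋₁=0, q₋₂=1):
  k=0: a=7, p=7, q=1
  k=1: a=8, p=57, q=8
  k=2: a=2, p=121, q=17
  k=3: a=2, p=299, q=42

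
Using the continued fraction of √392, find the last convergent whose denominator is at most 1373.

19601/990

√392 = [19; 1, 3, 1, 38, …] (period length 4).
Convergents:
  p_0/q_0 = 19/1
  p_1/q_1 = 20/1
  p_2/q_2 = 79/4
  p_3/q_3 = 99/5
  p_4/q_4 = 3841/194
  p_5/q_5 = 3940/199
  p_6/q_6 = 15661/791
  p_7/q_7 = 19601/990
  p_8/q_8 = 760499/38411
q_7 = 990 ≤ 1373 < 38411 = q_8, so the answer is 19601/990.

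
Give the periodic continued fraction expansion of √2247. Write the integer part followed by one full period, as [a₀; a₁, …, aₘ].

[47; 2, 2, 15, 2, 2, 94]

a₀ = ⌊√2247⌋ = 47.
With m₀=0, d₀=1 and mₖ₊₁ = dₖaₖ − mₖ, dₖ₊₁ = (n − mₖ₊₁²)/dₖ, aₖ₊₁ = ⌊(a₀+mₖ₊₁)/dₖ₊₁⌋:
  k=1: m=47, d=38, a=2
  k=2: m=29, d=37, a=2
  k=3: m=45, d=6, a=15
  k=4: m=45, d=37, a=2
  k=5: m=29, d=38, a=2
  k=6: m=47, d=1, a=94
d=1 and a=2a₀=94 at k=6, so the next step gives (m, d) = (47, 38) again — its k=1 value — and the period has length 6.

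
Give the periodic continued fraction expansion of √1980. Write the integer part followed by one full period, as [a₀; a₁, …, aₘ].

[44; 2, 88]

a₀ = ⌊√1980⌋ = 44.
With m₀=0, d₀=1 and mₖ₊₁ = dₖaₖ − mₖ, dₖ₊₁ = (n − mₖ₊₁²)/dₖ, aₖ₊₁ = ⌊(a₀+mₖ₊₁)/dₖ₊₁⌋:
  k=1: m=44, d=44, a=2
  k=2: m=44, d=1, a=88
d=1 and a=2a₀=88 at k=2, so the next step gives (m, d) = (44, 44) again — its k=1 value — and the period has length 2.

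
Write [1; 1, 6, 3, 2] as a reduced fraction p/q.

95/51

Fold from the inside: start with 2/1.
  3 + 1/2 = 7/2
  6 + 2/7 = 44/7
  1 + 7/44 = 51/44
  1 + 44/51 = 95/51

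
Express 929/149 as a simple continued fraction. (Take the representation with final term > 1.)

929 = 6*149 + 35
149 = 4*35 + 9
35 = 3*9 + 8
9 = 1*8 + 1
8 = 8*1 + 0  (stop)
So 929/149 = [6; 4, 3, 1, 8].

[6; 4, 3, 1, 8]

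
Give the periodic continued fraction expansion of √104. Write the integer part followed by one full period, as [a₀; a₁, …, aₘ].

a₀ = ⌊√104⌋ = 10.
With m₀=0, d₀=1 and mₖ₊₁ = dₖaₖ − mₖ, dₖ₊₁ = (n − mₖ₊₁²)/dₖ, aₖ₊₁ = ⌊(a₀+mₖ₊₁)/dₖ₊₁⌋:
  k=1: m=10, d=4, a=5
  k=2: m=10, d=1, a=20
d=1 and a=2a₀=20 at k=2, so the next step gives (m, d) = (10, 4) again — its k=1 value — and the period has length 2.

[10; 5, 20]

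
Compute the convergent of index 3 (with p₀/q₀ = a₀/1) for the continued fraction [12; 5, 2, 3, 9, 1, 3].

463/38

Using pₖ = aₖpₖ₋₁ + pₖ₋₂, qₖ = aₖqₖ₋₁ + qₖ₋₂ (with p₋₁=1, p₋₂=0, q₋₁=0, q₋₂=1):
  k=0: a=12, p=12, q=1
  k=1: a=5, p=61, q=5
  k=2: a=2, p=134, q=11
  k=3: a=3, p=463, q=38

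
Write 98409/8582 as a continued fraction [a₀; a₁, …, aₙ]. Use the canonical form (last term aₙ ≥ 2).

98409 = 11*8582 + 4007
8582 = 2*4007 + 568
4007 = 7*568 + 31
568 = 18*31 + 10
31 = 3*10 + 1
10 = 10*1 + 0  (stop)
So 98409/8582 = [11; 2, 7, 18, 3, 10].

[11; 2, 7, 18, 3, 10]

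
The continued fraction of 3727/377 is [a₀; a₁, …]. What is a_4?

3727 = 9·377 + 334   →  a_0 = 9
377 = 1·334 + 43   →  a_1 = 1
334 = 7·43 + 33   →  a_2 = 7
43 = 1·33 + 10   →  a_3 = 1
33 = 3·10 + 3   →  a_4 = 3

3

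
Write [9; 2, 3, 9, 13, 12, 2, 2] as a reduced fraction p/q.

501235/53149

Fold from the inside: start with 2/1.
  2 + 1/2 = 5/2
  12 + 2/5 = 62/5
  13 + 5/62 = 811/62
  9 + 62/811 = 7361/811
  3 + 811/7361 = 22894/7361
  2 + 7361/22894 = 53149/22894
  9 + 22894/53149 = 501235/53149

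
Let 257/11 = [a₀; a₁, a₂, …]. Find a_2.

1

257 = 23·11 + 4   →  a_0 = 23
11 = 2·4 + 3   →  a_1 = 2
4 = 1·3 + 1   →  a_2 = 1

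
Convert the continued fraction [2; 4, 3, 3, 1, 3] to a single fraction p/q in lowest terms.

471/211

Using pₖ = aₖpₖ₋₁ + pₖ₋₂ and qₖ = aₖqₖ₋₁ + qₖ₋₂:
  k=0: a=2, p=2, q=1
  k=1: a=4, p=9, q=4
  k=2: a=3, p=29, q=13
  k=3: a=3, p=96, q=43
  k=4: a=1, p=125, q=56
  k=5: a=3, p=471, q=211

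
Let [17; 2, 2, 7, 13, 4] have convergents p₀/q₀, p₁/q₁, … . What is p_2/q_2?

87/5

Using pₖ = aₖpₖ₋₁ + pₖ₋₂, qₖ = aₖqₖ₋₁ + qₖ₋₂ (with p₋₁=1, p₋₂=0, q₋₁=0, q₋₂=1):
  k=0: a=17, p=17, q=1
  k=1: a=2, p=35, q=2
  k=2: a=2, p=87, q=5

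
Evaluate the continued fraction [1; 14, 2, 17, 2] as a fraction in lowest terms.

1115/1043

Using pₖ = aₖpₖ₋₁ + pₖ₋₂ and qₖ = aₖqₖ₋₁ + qₖ₋₂:
  k=0: a=1, p=1, q=1
  k=1: a=14, p=15, q=14
  k=2: a=2, p=31, q=29
  k=3: a=17, p=542, q=507
  k=4: a=2, p=1115, q=1043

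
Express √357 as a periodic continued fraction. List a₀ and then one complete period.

a₀ = ⌊√357⌋ = 18.
With m₀=0, d₀=1 and mₖ₊₁ = dₖaₖ − mₖ, dₖ₊₁ = (n − mₖ₊₁²)/dₖ, aₖ₊₁ = ⌊(a₀+mₖ₊₁)/dₖ₊₁⌋:
  k=1: m=18, d=33, a=1
  k=2: m=15, d=4, a=8
  k=3: m=17, d=17, a=2
  k=4: m=17, d=4, a=8
  k=5: m=15, d=33, a=1
  k=6: m=18, d=1, a=36
d=1 and a=2a₀=36 at k=6, so the next step gives (m, d) = (18, 33) again — its k=1 value — and the period has length 6.

[18; 1, 8, 2, 8, 1, 36]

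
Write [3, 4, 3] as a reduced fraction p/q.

Fold from the inside: start with 3/1.
  4 + 1/3 = 13/3
  3 + 3/13 = 42/13

42/13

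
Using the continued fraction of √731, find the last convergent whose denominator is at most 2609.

√731 = [27; 27, 54, …] (period length 2).
Convergents:
  p_0/q_0 = 27/1
  p_1/q_1 = 730/27
  p_2/q_2 = 39447/1459
  p_3/q_3 = 1065799/39420
q_2 = 1459 ≤ 2609 < 39420 = q_3, so the answer is 39447/1459.

39447/1459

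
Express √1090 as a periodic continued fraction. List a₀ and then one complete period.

[33; 66]

a₀ = ⌊√1090⌋ = 33.
With m₀=0, d₀=1 and mₖ₊₁ = dₖaₖ − mₖ, dₖ₊₁ = (n − mₖ₊₁²)/dₖ, aₖ₊₁ = ⌊(a₀+mₖ₊₁)/dₖ₊₁⌋:
  k=1: m=33, d=1, a=66
d=1 and a=2a₀=66 at k=1, so the next step gives (m, d) = (33, 1) again — its k=1 value — and the period has length 1.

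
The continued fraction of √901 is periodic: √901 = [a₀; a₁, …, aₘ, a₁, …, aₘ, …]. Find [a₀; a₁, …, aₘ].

[30; 60]

a₀ = ⌊√901⌋ = 30.
With m₀=0, d₀=1 and mₖ₊₁ = dₖaₖ − mₖ, dₖ₊₁ = (n − mₖ₊₁²)/dₖ, aₖ₊₁ = ⌊(a₀+mₖ₊₁)/dₖ₊₁⌋:
  k=1: m=30, d=1, a=60
d=1 and a=2a₀=60 at k=1, so the next step gives (m, d) = (30, 1) again — its k=1 value — and the period has length 1.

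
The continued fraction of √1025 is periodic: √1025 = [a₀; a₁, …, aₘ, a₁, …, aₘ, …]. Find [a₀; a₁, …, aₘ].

[32; 64]

a₀ = ⌊√1025⌋ = 32.
With m₀=0, d₀=1 and mₖ₊₁ = dₖaₖ − mₖ, dₖ₊₁ = (n − mₖ₊₁²)/dₖ, aₖ₊₁ = ⌊(a₀+mₖ₊₁)/dₖ₊₁⌋:
  k=1: m=32, d=1, a=64
d=1 and a=2a₀=64 at k=1, so the next step gives (m, d) = (32, 1) again — its k=1 value — and the period has length 1.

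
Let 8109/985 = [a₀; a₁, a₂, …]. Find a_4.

8109 = 8·985 + 229   →  a_0 = 8
985 = 4·229 + 69   →  a_1 = 4
229 = 3·69 + 22   →  a_2 = 3
69 = 3·22 + 3   →  a_3 = 3
22 = 7·3 + 1   →  a_4 = 7

7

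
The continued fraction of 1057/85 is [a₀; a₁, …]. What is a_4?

1

1057 = 12·85 + 37   →  a_0 = 12
85 = 2·37 + 11   →  a_1 = 2
37 = 3·11 + 4   →  a_2 = 3
11 = 2·4 + 3   →  a_3 = 2
4 = 1·3 + 1   →  a_4 = 1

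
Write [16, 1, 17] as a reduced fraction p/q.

Using pₖ = aₖpₖ₋₁ + pₖ₋₂ and qₖ = aₖqₖ₋₁ + qₖ₋₂:
  k=0: a=16, p=16, q=1
  k=1: a=1, p=17, q=1
  k=2: a=17, p=305, q=18

305/18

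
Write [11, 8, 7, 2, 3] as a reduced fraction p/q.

Using pₖ = aₖpₖ₋₁ + pₖ₋₂ and qₖ = aₖqₖ₋₁ + qₖ₋₂:
  k=0: a=11, p=11, q=1
  k=1: a=8, p=89, q=8
  k=2: a=7, p=634, q=57
  k=3: a=2, p=1357, q=122
  k=4: a=3, p=4705, q=423

4705/423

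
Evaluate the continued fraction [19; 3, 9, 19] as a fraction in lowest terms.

Using pₖ = aₖpₖ₋₁ + pₖ₋₂ and qₖ = aₖqₖ₋₁ + qₖ₋₂:
  k=0: a=19, p=19, q=1
  k=1: a=3, p=58, q=3
  k=2: a=9, p=541, q=28
  k=3: a=19, p=10337, q=535

10337/535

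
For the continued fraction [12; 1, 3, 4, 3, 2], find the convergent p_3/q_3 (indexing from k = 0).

Using pₖ = aₖpₖ₋₁ + pₖ₋₂, qₖ = aₖqₖ₋₁ + qₖ₋₂ (with p₋₁=1, p₋₂=0, q₋₁=0, q₋₂=1):
  k=0: a=12, p=12, q=1
  k=1: a=1, p=13, q=1
  k=2: a=3, p=51, q=4
  k=3: a=4, p=217, q=17

217/17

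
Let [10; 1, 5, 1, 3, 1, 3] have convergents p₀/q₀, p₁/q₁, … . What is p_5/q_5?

369/34

Using pₖ = aₖpₖ₋₁ + pₖ₋₂, qₖ = aₖqₖ₋₁ + qₖ₋₂ (with p₋₁=1, p₋₂=0, q₋₁=0, q₋₂=1):
  k=0: a=10, p=10, q=1
  k=1: a=1, p=11, q=1
  k=2: a=5, p=65, q=6
  k=3: a=1, p=76, q=7
  k=4: a=3, p=293, q=27
  k=5: a=1, p=369, q=34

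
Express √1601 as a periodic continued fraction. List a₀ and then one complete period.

a₀ = ⌊√1601⌋ = 40.

[40; 80]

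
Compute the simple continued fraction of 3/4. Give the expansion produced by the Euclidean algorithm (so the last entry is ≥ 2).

[0; 1, 3]

3 = 0·4 + 3
4 = 1·3 + 1
3 = 3·1 + 0  (stop)
So 3/4 = [0; 1, 3].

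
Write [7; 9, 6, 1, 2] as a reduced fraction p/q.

1301/183

Using pₖ = aₖpₖ₋₁ + pₖ₋₂ and qₖ = aₖqₖ₋₁ + qₖ₋₂:
  k=0: a=7, p=7, q=1
  k=1: a=9, p=64, q=9
  k=2: a=6, p=391, q=55
  k=3: a=1, p=455, q=64
  k=4: a=2, p=1301, q=183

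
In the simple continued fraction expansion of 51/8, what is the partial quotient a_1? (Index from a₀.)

51 = 6·8 + 3   →  a_0 = 6
8 = 2·3 + 2   →  a_1 = 2

2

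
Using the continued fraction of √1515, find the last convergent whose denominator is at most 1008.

38923/1000

√1515 = [38; 1, 11, 1, 76, …] (period length 4).
Convergents:
  p_0/q_0 = 38/1
  p_1/q_1 = 39/1
  p_2/q_2 = 467/12
  p_3/q_3 = 506/13
  p_4/q_4 = 38923/1000
  p_5/q_5 = 39429/1013
q_4 = 1000 ≤ 1008 < 1013 = q_5, so the answer is 38923/1000.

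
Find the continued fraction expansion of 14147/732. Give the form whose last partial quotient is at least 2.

[19; 3, 15, 1, 14]

14147 = 19*732 + 239
732 = 3*239 + 15
239 = 15*15 + 14
15 = 1*14 + 1
14 = 14*1 + 0  (stop)
So 14147/732 = [19; 3, 15, 1, 14].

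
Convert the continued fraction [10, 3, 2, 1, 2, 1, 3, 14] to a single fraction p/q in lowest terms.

Fold from the inside: start with 14/1.
  3 + 1/14 = 43/14
  1 + 14/43 = 57/43
  2 + 43/57 = 157/57
  1 + 57/157 = 214/157
  2 + 157/214 = 585/214
  3 + 214/585 = 1969/585
  10 + 585/1969 = 20275/1969

20275/1969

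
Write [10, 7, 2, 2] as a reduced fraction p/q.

Fold from the inside: start with 2/1.
  2 + 1/2 = 5/2
  7 + 2/5 = 37/5
  10 + 5/37 = 375/37

375/37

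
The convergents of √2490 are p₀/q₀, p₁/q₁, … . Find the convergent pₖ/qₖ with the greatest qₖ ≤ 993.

√2490 = [49; 1, 8, 1, 98, …] (period length 4).
Convergents:
  p_0/q_0 = 49/1
  p_1/q_1 = 50/1
  p_2/q_2 = 449/9
  p_3/q_3 = 499/10
  p_4/q_4 = 49351/989
  p_5/q_5 = 49850/999
q_4 = 989 ≤ 993 < 999 = q_5, so the answer is 49351/989.

49351/989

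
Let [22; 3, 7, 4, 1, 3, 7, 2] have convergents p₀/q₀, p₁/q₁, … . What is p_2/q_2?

Using pₖ = aₖpₖ₋₁ + pₖ₋₂, qₖ = aₖqₖ₋₁ + qₖ₋₂ (with p₋₁=1, p₋₂=0, q₋₁=0, q₋₂=1):
  k=0: a=22, p=22, q=1
  k=1: a=3, p=67, q=3
  k=2: a=7, p=491, q=22

491/22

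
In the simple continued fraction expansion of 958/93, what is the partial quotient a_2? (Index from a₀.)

958 = 10·93 + 28   →  a_0 = 10
93 = 3·28 + 9   →  a_1 = 3
28 = 3·9 + 1   →  a_2 = 3

3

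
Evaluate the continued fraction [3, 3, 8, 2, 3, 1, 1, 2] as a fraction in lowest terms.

Using pₖ = aₖpₖ₋₁ + pₖ₋₂ and qₖ = aₖqₖ₋₁ + qₖ₋₂:
  k=0: a=3, p=3, q=1
  k=1: a=3, p=10, q=3
  k=2: a=8, p=83, q=25
  k=3: a=2, p=176, q=53
  k=4: a=3, p=611, q=184
  k=5: a=1, p=787, q=237
  k=6: a=1, p=1398, q=421
  k=7: a=2, p=3583, q=1079

3583/1079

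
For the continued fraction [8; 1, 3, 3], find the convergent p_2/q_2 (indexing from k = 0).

Using pₖ = aₖpₖ₋₁ + pₖ₋₂, qₖ = aₖqₖ₋₁ + qₖ₋₂ (with p₋₁=1, p₋₂=0, q₋₁=0, q₋₂=1):
  k=0: a=8, p=8, q=1
  k=1: a=1, p=9, q=1
  k=2: a=3, p=35, q=4

35/4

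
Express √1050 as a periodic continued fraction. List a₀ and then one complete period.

a₀ = ⌊√1050⌋ = 32.
With m₀=0, d₀=1 and mₖ₊₁ = dₖaₖ − mₖ, dₖ₊₁ = (n − mₖ₊₁²)/dₖ, aₖ₊₁ = ⌊(a₀+mₖ₊₁)/dₖ₊₁⌋:
  k=1: m=32, d=26, a=2
  k=2: m=20, d=25, a=2
  k=3: m=30, d=6, a=10
  k=4: m=30, d=25, a=2
  k=5: m=20, d=26, a=2
  k=6: m=32, d=1, a=64
d=1 and a=2a₀=64 at k=6, so the next step gives (m, d) = (32, 26) again — its k=1 value — and the period has length 6.

[32; 2, 2, 10, 2, 2, 64]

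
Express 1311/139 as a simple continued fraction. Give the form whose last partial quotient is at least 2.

1311 = 9×139 + 60
139 = 2×60 + 19
60 = 3×19 + 3
19 = 6×3 + 1
3 = 3×1 + 0  (stop)
So 1311/139 = [9; 2, 3, 6, 3].

[9; 2, 3, 6, 3]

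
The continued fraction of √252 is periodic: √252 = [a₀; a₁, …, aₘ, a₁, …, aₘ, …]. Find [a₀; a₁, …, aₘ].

[15; 1, 6, 1, 30]

a₀ = ⌊√252⌋ = 15.
With m₀=0, d₀=1 and mₖ₊₁ = dₖaₖ − mₖ, dₖ₊₁ = (n − mₖ₊₁²)/dₖ, aₖ₊₁ = ⌊(a₀+mₖ₊₁)/dₖ₊₁⌋:
  k=1: m=15, d=27, a=1
  k=2: m=12, d=4, a=6
  k=3: m=12, d=27, a=1
  k=4: m=15, d=1, a=30
d=1 and a=2a₀=30 at k=4, so the next step gives (m, d) = (15, 27) again — its k=1 value — and the period has length 4.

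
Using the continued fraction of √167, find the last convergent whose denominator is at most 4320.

√167 = [12; 1, 11, 1, 24, …] (period length 4).
Convergents:
  p_0/q_0 = 12/1
  p_1/q_1 = 13/1
  p_2/q_2 = 155/12
  p_3/q_3 = 168/13
  p_4/q_4 = 4187/324
  p_5/q_5 = 4355/337
  p_6/q_6 = 52092/4031
  p_7/q_7 = 56447/4368
q_6 = 4031 ≤ 4320 < 4368 = q_7, so the answer is 52092/4031.

52092/4031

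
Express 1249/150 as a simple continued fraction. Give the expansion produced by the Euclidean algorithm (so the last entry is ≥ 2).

[8; 3, 16, 3]

1249 = 8*150 + 49
150 = 3*49 + 3
49 = 16*3 + 1
3 = 3*1 + 0  (stop)
So 1249/150 = [8; 3, 16, 3].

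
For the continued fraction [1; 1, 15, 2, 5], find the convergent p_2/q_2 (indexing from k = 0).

Using pₖ = aₖpₖ₋₁ + pₖ₋₂, qₖ = aₖqₖ₋₁ + qₖ₋₂ (with p₋₁=1, p₋₂=0, q₋₁=0, q₋₂=1):
  k=0: a=1, p=1, q=1
  k=1: a=1, p=2, q=1
  k=2: a=15, p=31, q=16

31/16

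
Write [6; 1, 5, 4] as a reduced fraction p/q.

Fold from the inside: start with 4/1.
  5 + 1/4 = 21/4
  1 + 4/21 = 25/21
  6 + 21/25 = 171/25

171/25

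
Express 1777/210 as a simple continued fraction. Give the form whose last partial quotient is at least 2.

1777 = 8·210 + 97
210 = 2·97 + 16
97 = 6·16 + 1
16 = 16·1 + 0  (stop)
So 1777/210 = [8; 2, 6, 16].

[8; 2, 6, 16]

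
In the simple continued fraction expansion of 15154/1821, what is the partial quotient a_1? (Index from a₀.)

15154 = 8·1821 + 586   →  a_0 = 8
1821 = 3·586 + 63   →  a_1 = 3

3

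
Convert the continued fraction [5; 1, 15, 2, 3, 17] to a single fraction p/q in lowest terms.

Fold from the inside: start with 17/1.
  3 + 1/17 = 52/17
  2 + 17/52 = 121/52
  15 + 52/121 = 1867/121
  1 + 121/1867 = 1988/1867
  5 + 1867/1988 = 11807/1988

11807/1988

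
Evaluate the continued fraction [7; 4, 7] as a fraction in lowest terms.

Fold from the inside: start with 7/1.
  4 + 1/7 = 29/7
  7 + 7/29 = 210/29

210/29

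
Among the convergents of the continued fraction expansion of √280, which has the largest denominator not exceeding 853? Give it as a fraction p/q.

√280 = [16; 1, 2, 1, 2, 1, 32, …] (period length 6).
Convergents:
  p_0/q_0 = 16/1
  p_1/q_1 = 17/1
  p_2/q_2 = 50/3
  p_3/q_3 = 67/4
  p_4/q_4 = 184/11
  p_5/q_5 = 251/15
  p_6/q_6 = 8216/491
  p_7/q_7 = 8467/506
  p_8/q_8 = 25150/1503
q_7 = 506 ≤ 853 < 1503 = q_8, so the answer is 8467/506.

8467/506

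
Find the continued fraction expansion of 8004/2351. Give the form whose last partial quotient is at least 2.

8004 = 3*2351 + 951
2351 = 2*951 + 449
951 = 2*449 + 53
449 = 8*53 + 25
53 = 2*25 + 3
25 = 8*3 + 1
3 = 3*1 + 0  (stop)
So 8004/2351 = [3; 2, 2, 8, 2, 8, 3].

[3; 2, 2, 8, 2, 8, 3]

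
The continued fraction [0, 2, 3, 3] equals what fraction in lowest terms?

Using pₖ = aₖpₖ₋₁ + pₖ₋₂ and qₖ = aₖqₖ₋₁ + qₖ₋₂:
  k=0: a=0, p=0, q=1
  k=1: a=2, p=1, q=2
  k=2: a=3, p=3, q=7
  k=3: a=3, p=10, q=23

10/23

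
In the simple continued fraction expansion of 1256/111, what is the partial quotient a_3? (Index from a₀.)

1256 = 11·111 + 35   →  a_0 = 11
111 = 3·35 + 6   →  a_1 = 3
35 = 5·6 + 5   →  a_2 = 5
6 = 1·5 + 1   →  a_3 = 1

1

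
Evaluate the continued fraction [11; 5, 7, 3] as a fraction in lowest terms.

1265/113

Fold from the inside: start with 3/1.
  7 + 1/3 = 22/3
  5 + 3/22 = 113/22
  11 + 22/113 = 1265/113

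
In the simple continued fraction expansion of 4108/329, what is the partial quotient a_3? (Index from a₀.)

1

4108 = 12·329 + 160   →  a_0 = 12
329 = 2·160 + 9   →  a_1 = 2
160 = 17·9 + 7   →  a_2 = 17
9 = 1·7 + 2   →  a_3 = 1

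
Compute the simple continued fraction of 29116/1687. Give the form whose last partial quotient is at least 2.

29116 = 17×1687 + 437
1687 = 3×437 + 376
437 = 1×376 + 61
376 = 6×61 + 10
61 = 6×10 + 1
10 = 10×1 + 0  (stop)
So 29116/1687 = [17; 3, 1, 6, 6, 10].

[17; 3, 1, 6, 6, 10]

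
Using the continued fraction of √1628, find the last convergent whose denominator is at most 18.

√1628 = [40; 2, 1, 6, 1, 2, 80, …] (period length 6).
Convergents:
  p_0/q_0 = 40/1
  p_1/q_1 = 81/2
  p_2/q_2 = 121/3
  p_3/q_3 = 807/20
q_2 = 3 ≤ 18 < 20 = q_3, so the answer is 121/3.

121/3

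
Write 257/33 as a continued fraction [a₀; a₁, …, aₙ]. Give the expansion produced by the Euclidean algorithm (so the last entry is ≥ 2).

257 = 7×33 + 26
33 = 1×26 + 7
26 = 3×7 + 5
7 = 1×5 + 2
5 = 2×2 + 1
2 = 2×1 + 0  (stop)
So 257/33 = [7; 1, 3, 1, 2, 2].

[7; 1, 3, 1, 2, 2]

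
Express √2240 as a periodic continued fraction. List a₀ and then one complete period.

a₀ = ⌊√2240⌋ = 47.
With m₀=0, d₀=1 and mₖ₊₁ = dₖaₖ − mₖ, dₖ₊₁ = (n − mₖ₊₁²)/dₖ, aₖ₊₁ = ⌊(a₀+mₖ₊₁)/dₖ₊₁⌋:
  k=1: m=47, d=31, a=3
  k=2: m=46, d=4, a=23
  k=3: m=46, d=31, a=3
  k=4: m=47, d=1, a=94
d=1 and a=2a₀=94 at k=4, so the next step gives (m, d) = (47, 31) again — its k=1 value — and the period has length 4.

[47; 3, 23, 3, 94]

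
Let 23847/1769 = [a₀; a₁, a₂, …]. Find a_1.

23847 = 13·1769 + 850   →  a_0 = 13
1769 = 2·850 + 69   →  a_1 = 2

2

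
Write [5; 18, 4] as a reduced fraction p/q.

369/73

Using pₖ = aₖpₖ₋₁ + pₖ₋₂ and qₖ = aₖqₖ₋₁ + qₖ₋₂:
  k=0: a=5, p=5, q=1
  k=1: a=18, p=91, q=18
  k=2: a=4, p=369, q=73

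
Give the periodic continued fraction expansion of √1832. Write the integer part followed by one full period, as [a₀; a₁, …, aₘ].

a₀ = ⌊√1832⌋ = 42.
With m₀=0, d₀=1 and mₖ₊₁ = dₖaₖ − mₖ, dₖ₊₁ = (n − mₖ₊₁²)/dₖ, aₖ₊₁ = ⌊(a₀+mₖ₊₁)/dₖ₊₁⌋:
  k=1: m=42, d=68, a=1
  k=2: m=26, d=17, a=4
  k=3: m=42, d=4, a=21
  k=4: m=42, d=17, a=4
  k=5: m=26, d=68, a=1
  k=6: m=42, d=1, a=84
d=1 and a=2a₀=84 at k=6, so the next step gives (m, d) = (42, 68) again — its k=1 value — and the period has length 6.

[42; 1, 4, 21, 4, 1, 84]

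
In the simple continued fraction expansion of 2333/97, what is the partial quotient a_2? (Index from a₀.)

2

2333 = 24·97 + 5   →  a_0 = 24
97 = 19·5 + 2   →  a_1 = 19
5 = 2·2 + 1   →  a_2 = 2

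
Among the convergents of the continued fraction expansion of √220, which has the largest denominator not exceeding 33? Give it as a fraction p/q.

89/6

√220 = [14; 1, 4, 1, 28, …] (period length 4).
Convergents:
  p_0/q_0 = 14/1
  p_1/q_1 = 15/1
  p_2/q_2 = 74/5
  p_3/q_3 = 89/6
  p_4/q_4 = 2566/173
q_3 = 6 ≤ 33 < 173 = q_4, so the answer is 89/6.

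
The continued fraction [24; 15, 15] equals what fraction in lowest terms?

5439/226

Using pₖ = aₖpₖ₋₁ + pₖ₋₂ and qₖ = aₖqₖ₋₁ + qₖ₋₂:
  k=0: a=24, p=24, q=1
  k=1: a=15, p=361, q=15
  k=2: a=15, p=5439, q=226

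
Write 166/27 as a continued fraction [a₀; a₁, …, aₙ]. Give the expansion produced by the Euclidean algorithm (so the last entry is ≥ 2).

166 = 6×27 + 4
27 = 6×4 + 3
4 = 1×3 + 1
3 = 3×1 + 0  (stop)
So 166/27 = [6; 6, 1, 3].

[6; 6, 1, 3]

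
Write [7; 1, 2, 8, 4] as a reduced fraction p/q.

791/103

Fold from the inside: start with 4/1.
  8 + 1/4 = 33/4
  2 + 4/33 = 70/33
  1 + 33/70 = 103/70
  7 + 70/103 = 791/103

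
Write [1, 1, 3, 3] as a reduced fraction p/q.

23/13

Fold from the inside: start with 3/1.
  3 + 1/3 = 10/3
  1 + 3/10 = 13/10
  1 + 10/13 = 23/13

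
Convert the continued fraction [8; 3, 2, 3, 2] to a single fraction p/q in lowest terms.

456/55

Fold from the inside: start with 2/1.
  3 + 1/2 = 7/2
  2 + 2/7 = 16/7
  3 + 7/16 = 55/16
  8 + 16/55 = 456/55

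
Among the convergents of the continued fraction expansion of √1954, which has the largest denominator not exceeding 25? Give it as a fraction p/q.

√1954 = [44; 4, 1, 9, 44, 9, 1, 4, 88, …] (period length 8).
Convergents:
  p_0/q_0 = 44/1
  p_1/q_1 = 177/4
  p_2/q_2 = 221/5
  p_3/q_3 = 2166/49
q_2 = 5 ≤ 25 < 49 = q_3, so the answer is 221/5.

221/5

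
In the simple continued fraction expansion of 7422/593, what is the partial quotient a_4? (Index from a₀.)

9

7422 = 12·593 + 306   →  a_0 = 12
593 = 1·306 + 287   →  a_1 = 1
306 = 1·287 + 19   →  a_2 = 1
287 = 15·19 + 2   →  a_3 = 15
19 = 9·2 + 1   →  a_4 = 9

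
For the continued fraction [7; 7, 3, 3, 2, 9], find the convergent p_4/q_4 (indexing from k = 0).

1199/168

Using pₖ = aₖpₖ₋₁ + pₖ₋₂, qₖ = aₖqₖ₋₁ + qₖ₋₂ (with p₋₁=1, p₋₂=0, q₋₁=0, q₋₂=1):
  k=0: a=7, p=7, q=1
  k=1: a=7, p=50, q=7
  k=2: a=3, p=157, q=22
  k=3: a=3, p=521, q=73
  k=4: a=2, p=1199, q=168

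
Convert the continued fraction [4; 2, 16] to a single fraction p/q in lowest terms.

148/33

Using pₖ = aₖpₖ₋₁ + pₖ₋₂ and qₖ = aₖqₖ₋₁ + qₖ₋₂:
  k=0: a=4, p=4, q=1
  k=1: a=2, p=9, q=2
  k=2: a=16, p=148, q=33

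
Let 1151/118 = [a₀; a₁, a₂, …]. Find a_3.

1151 = 9·118 + 89   →  a_0 = 9
118 = 1·89 + 29   →  a_1 = 1
89 = 3·29 + 2   →  a_2 = 3
29 = 14·2 + 1   →  a_3 = 14

14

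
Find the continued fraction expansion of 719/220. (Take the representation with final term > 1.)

[3; 3, 1, 2, 1, 2, 5]

719 = 3·220 + 59
220 = 3·59 + 43
59 = 1·43 + 16
43 = 2·16 + 11
16 = 1·11 + 5
11 = 2·5 + 1
5 = 5·1 + 0  (stop)
So 719/220 = [3; 3, 1, 2, 1, 2, 5].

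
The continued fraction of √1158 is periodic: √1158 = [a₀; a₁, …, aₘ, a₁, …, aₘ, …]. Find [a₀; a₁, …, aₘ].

a₀ = ⌊√1158⌋ = 34.
With m₀=0, d₀=1 and mₖ₊₁ = dₖaₖ − mₖ, dₖ₊₁ = (n − mₖ₊₁²)/dₖ, aₖ₊₁ = ⌊(a₀+mₖ₊₁)/dₖ₊₁⌋:
  k=1: m=34, d=2, a=34
  k=2: m=34, d=1, a=68
d=1 and a=2a₀=68 at k=2, so the next step gives (m, d) = (34, 2) again — its k=1 value — and the period has length 2.

[34; 34, 68]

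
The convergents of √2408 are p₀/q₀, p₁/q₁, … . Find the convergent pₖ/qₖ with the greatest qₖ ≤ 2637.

67375/1373

√2408 = [49; 14, 98, …] (period length 2).
Convergents:
  p_0/q_0 = 49/1
  p_1/q_1 = 687/14
  p_2/q_2 = 67375/1373
  p_3/q_3 = 943937/19236
q_2 = 1373 ≤ 2637 < 19236 = q_3, so the answer is 67375/1373.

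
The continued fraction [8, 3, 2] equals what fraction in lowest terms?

58/7

Using pₖ = aₖpₖ₋₁ + pₖ₋₂ and qₖ = aₖqₖ₋₁ + qₖ₋₂:
  k=0: a=8, p=8, q=1
  k=1: a=3, p=25, q=3
  k=2: a=2, p=58, q=7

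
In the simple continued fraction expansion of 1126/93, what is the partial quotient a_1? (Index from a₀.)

1126 = 12·93 + 10   →  a_0 = 12
93 = 9·10 + 3   →  a_1 = 9

9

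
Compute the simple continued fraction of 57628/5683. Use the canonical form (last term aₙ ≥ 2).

[10; 7, 8, 4, 2, 2, 4]

57628 = 10*5683 + 798
5683 = 7*798 + 97
798 = 8*97 + 22
97 = 4*22 + 9
22 = 2*9 + 4
9 = 2*4 + 1
4 = 4*1 + 0  (stop)
So 57628/5683 = [10; 7, 8, 4, 2, 2, 4].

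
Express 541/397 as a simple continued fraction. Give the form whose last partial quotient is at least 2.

[1; 2, 1, 3, 8, 1, 3]

541 = 1*397 + 144
397 = 2*144 + 109
144 = 1*109 + 35
109 = 3*35 + 4
35 = 8*4 + 3
4 = 1*3 + 1
3 = 3*1 + 0  (stop)
So 541/397 = [1; 2, 1, 3, 8, 1, 3].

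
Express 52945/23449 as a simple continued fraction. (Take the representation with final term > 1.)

52945 = 2·23449 + 6047
23449 = 3·6047 + 5308
6047 = 1·5308 + 739
5308 = 7·739 + 135
739 = 5·135 + 64
135 = 2·64 + 7
64 = 9·7 + 1
7 = 7·1 + 0  (stop)
So 52945/23449 = [2; 3, 1, 7, 5, 2, 9, 7].

[2; 3, 1, 7, 5, 2, 9, 7]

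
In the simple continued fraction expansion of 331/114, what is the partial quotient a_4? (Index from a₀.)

1

331 = 2·114 + 103   →  a_0 = 2
114 = 1·103 + 11   →  a_1 = 1
103 = 9·11 + 4   →  a_2 = 9
11 = 2·4 + 3   →  a_3 = 2
4 = 1·3 + 1   →  a_4 = 1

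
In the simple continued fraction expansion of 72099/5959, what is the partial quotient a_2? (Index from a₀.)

12

72099 = 12·5959 + 591   →  a_0 = 12
5959 = 10·591 + 49   →  a_1 = 10
591 = 12·49 + 3   →  a_2 = 12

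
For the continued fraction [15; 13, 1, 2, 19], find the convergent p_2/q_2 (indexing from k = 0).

Using pₖ = aₖpₖ₋₁ + pₖ₋₂, qₖ = aₖqₖ₋₁ + qₖ₋₂ (with p₋₁=1, p₋₂=0, q₋₁=0, q₋₂=1):
  k=0: a=15, p=15, q=1
  k=1: a=13, p=196, q=13
  k=2: a=1, p=211, q=14

211/14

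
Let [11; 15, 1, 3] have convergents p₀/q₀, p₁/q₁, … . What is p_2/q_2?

177/16

Using pₖ = aₖpₖ₋₁ + pₖ₋₂, qₖ = aₖqₖ₋₁ + qₖ₋₂ (with p₋₁=1, p₋₂=0, q₋₁=0, q₋₂=1):
  k=0: a=11, p=11, q=1
  k=1: a=15, p=166, q=15
  k=2: a=1, p=177, q=16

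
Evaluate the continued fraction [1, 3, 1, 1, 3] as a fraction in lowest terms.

32/25

Fold from the inside: start with 3/1.
  1 + 1/3 = 4/3
  1 + 3/4 = 7/4
  3 + 4/7 = 25/7
  1 + 7/25 = 32/25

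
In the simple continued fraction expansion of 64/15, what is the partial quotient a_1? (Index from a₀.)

64 = 4·15 + 4   →  a_0 = 4
15 = 3·4 + 3   →  a_1 = 3

3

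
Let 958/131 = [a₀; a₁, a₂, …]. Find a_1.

958 = 7·131 + 41   →  a_0 = 7
131 = 3·41 + 8   →  a_1 = 3

3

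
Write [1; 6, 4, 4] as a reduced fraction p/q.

Using pₖ = aₖpₖ₋₁ + pₖ₋₂ and qₖ = aₖqₖ₋₁ + qₖ₋₂:
  k=0: a=1, p=1, q=1
  k=1: a=6, p=7, q=6
  k=2: a=4, p=29, q=25
  k=3: a=4, p=123, q=106

123/106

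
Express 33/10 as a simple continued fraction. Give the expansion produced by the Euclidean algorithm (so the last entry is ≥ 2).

[3; 3, 3]

33 = 3·10 + 3
10 = 3·3 + 1
3 = 3·1 + 0  (stop)
So 33/10 = [3; 3, 3].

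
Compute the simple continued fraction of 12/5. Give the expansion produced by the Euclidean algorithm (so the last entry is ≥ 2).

[2; 2, 2]

12 = 2*5 + 2
5 = 2*2 + 1
2 = 2*1 + 0  (stop)
So 12/5 = [2; 2, 2].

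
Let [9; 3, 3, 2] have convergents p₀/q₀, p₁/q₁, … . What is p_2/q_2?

93/10

Using pₖ = aₖpₖ₋₁ + pₖ₋₂, qₖ = aₖqₖ₋₁ + qₖ₋₂ (with p₋₁=1, p₋₂=0, q₋₁=0, q₋₂=1):
  k=0: a=9, p=9, q=1
  k=1: a=3, p=28, q=3
  k=2: a=3, p=93, q=10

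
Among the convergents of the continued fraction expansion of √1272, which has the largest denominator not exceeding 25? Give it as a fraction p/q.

√1272 = [35; 1, 1, 1, 70, …] (period length 4).
Convergents:
  p_0/q_0 = 35/1
  p_1/q_1 = 36/1
  p_2/q_2 = 71/2
  p_3/q_3 = 107/3
  p_4/q_4 = 7561/212
q_3 = 3 ≤ 25 < 212 = q_4, so the answer is 107/3.

107/3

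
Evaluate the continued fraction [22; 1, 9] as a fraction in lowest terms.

229/10

Using pₖ = aₖpₖ₋₁ + pₖ₋₂ and qₖ = aₖqₖ₋₁ + qₖ₋₂:
  k=0: a=22, p=22, q=1
  k=1: a=1, p=23, q=1
  k=2: a=9, p=229, q=10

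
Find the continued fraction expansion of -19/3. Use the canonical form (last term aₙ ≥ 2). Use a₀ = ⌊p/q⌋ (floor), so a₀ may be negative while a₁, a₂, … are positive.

[-7; 1, 2]

-19 = -7×3 + 2
3 = 1×2 + 1
2 = 2×1 + 0  (stop)
So -19/3 = [-7; 1, 2].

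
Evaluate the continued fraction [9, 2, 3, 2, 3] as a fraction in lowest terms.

519/55

Fold from the inside: start with 3/1.
  2 + 1/3 = 7/3
  3 + 3/7 = 24/7
  2 + 7/24 = 55/24
  9 + 24/55 = 519/55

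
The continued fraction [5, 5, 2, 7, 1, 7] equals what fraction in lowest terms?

Using pₖ = aₖpₖ₋₁ + pₖ₋₂ and qₖ = aₖqₖ₋₁ + qₖ₋₂:
  k=0: a=5, p=5, q=1
  k=1: a=5, p=26, q=5
  k=2: a=2, p=57, q=11
  k=3: a=7, p=425, q=82
  k=4: a=1, p=482, q=93
  k=5: a=7, p=3799, q=733

3799/733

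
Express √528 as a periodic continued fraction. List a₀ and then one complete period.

a₀ = ⌊√528⌋ = 22.
With m₀=0, d₀=1 and mₖ₊₁ = dₖaₖ − mₖ, dₖ₊₁ = (n − mₖ₊₁²)/dₖ, aₖ₊₁ = ⌊(a₀+mₖ₊₁)/dₖ₊₁⌋:
  k=1: m=22, d=44, a=1
  k=2: m=22, d=1, a=44
d=1 and a=2a₀=44 at k=2, so the next step gives (m, d) = (22, 44) again — its k=1 value — and the period has length 2.

[22; 1, 44]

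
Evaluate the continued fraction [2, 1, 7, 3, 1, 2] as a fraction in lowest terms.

Fold from the inside: start with 2/1.
  1 + 1/2 = 3/2
  3 + 2/3 = 11/3
  7 + 3/11 = 80/11
  1 + 11/80 = 91/80
  2 + 80/91 = 262/91

262/91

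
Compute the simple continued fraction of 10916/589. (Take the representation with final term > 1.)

[18; 1, 1, 7, 19, 2]

10916 = 18×589 + 314
589 = 1×314 + 275
314 = 1×275 + 39
275 = 7×39 + 2
39 = 19×2 + 1
2 = 2×1 + 0  (stop)
So 10916/589 = [18; 1, 1, 7, 19, 2].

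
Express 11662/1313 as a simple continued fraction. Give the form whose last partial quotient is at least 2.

11662 = 8·1313 + 1158
1313 = 1·1158 + 155
1158 = 7·155 + 73
155 = 2·73 + 9
73 = 8·9 + 1
9 = 9·1 + 0  (stop)
So 11662/1313 = [8; 1, 7, 2, 8, 9].

[8; 1, 7, 2, 8, 9]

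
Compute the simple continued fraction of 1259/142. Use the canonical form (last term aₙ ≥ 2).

[8; 1, 6, 2, 9]

1259 = 8·142 + 123
142 = 1·123 + 19
123 = 6·19 + 9
19 = 2·9 + 1
9 = 9·1 + 0  (stop)
So 1259/142 = [8; 1, 6, 2, 9].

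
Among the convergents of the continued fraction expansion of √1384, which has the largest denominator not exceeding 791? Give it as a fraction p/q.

√1384 = [37; 4, 1, 17, 1, 4, 74, …] (period length 6).
Convergents:
  p_0/q_0 = 37/1
  p_1/q_1 = 149/4
  p_2/q_2 = 186/5
  p_3/q_3 = 3311/89
  p_4/q_4 = 3497/94
  p_5/q_5 = 17299/465
  p_6/q_6 = 1283623/34504
q_5 = 465 ≤ 791 < 34504 = q_6, so the answer is 17299/465.

17299/465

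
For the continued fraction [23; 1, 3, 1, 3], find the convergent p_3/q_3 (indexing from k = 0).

Using pₖ = aₖpₖ₋₁ + pₖ₋₂, qₖ = aₖqₖ₋₁ + qₖ₋₂ (with p₋₁=1, p₋₂=0, q₋₁=0, q₋₂=1):
  k=0: a=23, p=23, q=1
  k=1: a=1, p=24, q=1
  k=2: a=3, p=95, q=4
  k=3: a=1, p=119, q=5

119/5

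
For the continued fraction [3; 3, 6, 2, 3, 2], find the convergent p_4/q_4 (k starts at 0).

Using pₖ = aₖpₖ₋₁ + pₖ₋₂, qₖ = aₖqₖ₋₁ + qₖ₋₂ (with p₋₁=1, p₋₂=0, q₋₁=0, q₋₂=1):
  k=0: a=3, p=3, q=1
  k=1: a=3, p=10, q=3
  k=2: a=6, p=63, q=19
  k=3: a=2, p=136, q=41
  k=4: a=3, p=471, q=142

471/142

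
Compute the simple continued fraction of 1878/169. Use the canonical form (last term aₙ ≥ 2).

1878 = 11·169 + 19
169 = 8·19 + 17
19 = 1·17 + 2
17 = 8·2 + 1
2 = 2·1 + 0  (stop)
So 1878/169 = [11; 8, 1, 8, 2].

[11; 8, 1, 8, 2]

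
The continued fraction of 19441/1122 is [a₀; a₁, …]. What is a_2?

17

19441 = 17·1122 + 367   →  a_0 = 17
1122 = 3·367 + 21   →  a_1 = 3
367 = 17·21 + 10   →  a_2 = 17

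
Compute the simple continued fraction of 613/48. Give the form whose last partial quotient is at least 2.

[12; 1, 3, 2, 1, 3]

613 = 12·48 + 37
48 = 1·37 + 11
37 = 3·11 + 4
11 = 2·4 + 3
4 = 1·3 + 1
3 = 3·1 + 0  (stop)
So 613/48 = [12; 1, 3, 2, 1, 3].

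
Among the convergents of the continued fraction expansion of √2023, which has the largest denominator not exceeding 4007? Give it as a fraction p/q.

180091/4004

√2023 = [44; 1, 43, 1, 88, …] (period length 4).
Convergents:
  p_0/q_0 = 44/1
  p_1/q_1 = 45/1
  p_2/q_2 = 1979/44
  p_3/q_3 = 2024/45
  p_4/q_4 = 180091/4004
  p_5/q_5 = 182115/4049
q_4 = 4004 ≤ 4007 < 4049 = q_5, so the answer is 180091/4004.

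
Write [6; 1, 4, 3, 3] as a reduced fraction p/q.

361/53

Using pₖ = aₖpₖ₋₁ + pₖ₋₂ and qₖ = aₖqₖ₋₁ + qₖ₋₂:
  k=0: a=6, p=6, q=1
  k=1: a=1, p=7, q=1
  k=2: a=4, p=34, q=5
  k=3: a=3, p=109, q=16
  k=4: a=3, p=361, q=53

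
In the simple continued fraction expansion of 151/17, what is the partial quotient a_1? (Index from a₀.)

1

151 = 8·17 + 15   →  a_0 = 8
17 = 1·15 + 2   →  a_1 = 1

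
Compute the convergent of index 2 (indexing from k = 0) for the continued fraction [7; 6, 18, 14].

Using pₖ = aₖpₖ₋₁ + pₖ₋₂, qₖ = aₖqₖ₋₁ + qₖ₋₂ (with p₋₁=1, p₋₂=0, q₋₁=0, q₋₂=1):
  k=0: a=7, p=7, q=1
  k=1: a=6, p=43, q=6
  k=2: a=18, p=781, q=109

781/109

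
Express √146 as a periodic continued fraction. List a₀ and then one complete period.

a₀ = ⌊√146⌋ = 12.
With m₀=0, d₀=1 and mₖ₊₁ = dₖaₖ − mₖ, dₖ₊₁ = (n − mₖ₊₁²)/dₖ, aₖ₊₁ = ⌊(a₀+mₖ₊₁)/dₖ₊₁⌋:
  k=1: m=12, d=2, a=12
  k=2: m=12, d=1, a=24
d=1 and a=2a₀=24 at k=2, so the next step gives (m, d) = (12, 2) again — its k=1 value — and the period has length 2.

[12; 12, 24]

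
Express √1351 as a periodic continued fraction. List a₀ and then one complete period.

a₀ = ⌊√1351⌋ = 36.
With m₀=0, d₀=1 and mₖ₊₁ = dₖaₖ − mₖ, dₖ₊₁ = (n − mₖ₊₁²)/dₖ, aₖ₊₁ = ⌊(a₀+mₖ₊₁)/dₖ₊₁⌋:
  k=1: m=36, d=55, a=1
  k=2: m=19, d=18, a=3
  k=3: m=35, d=7, a=10
  k=4: m=35, d=18, a=3
  k=5: m=19, d=55, a=1
  k=6: m=36, d=1, a=72
d=1 and a=2a₀=72 at k=6, so the next step gives (m, d) = (36, 55) again — its k=1 value — and the period has length 6.

[36; 1, 3, 10, 3, 1, 72]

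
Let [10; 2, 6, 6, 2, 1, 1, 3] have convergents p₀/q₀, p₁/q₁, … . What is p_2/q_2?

136/13

Using pₖ = aₖpₖ₋₁ + pₖ₋₂, qₖ = aₖqₖ₋₁ + qₖ₋₂ (with p₋₁=1, p₋₂=0, q₋₁=0, q₋₂=1):
  k=0: a=10, p=10, q=1
  k=1: a=2, p=21, q=2
  k=2: a=6, p=136, q=13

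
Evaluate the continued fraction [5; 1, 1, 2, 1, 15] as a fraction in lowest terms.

613/110

Using pₖ = aₖpₖ₋₁ + pₖ₋₂ and qₖ = aₖqₖ₋₁ + qₖ₋₂:
  k=0: a=5, p=5, q=1
  k=1: a=1, p=6, q=1
  k=2: a=1, p=11, q=2
  k=3: a=2, p=28, q=5
  k=4: a=1, p=39, q=7
  k=5: a=15, p=613, q=110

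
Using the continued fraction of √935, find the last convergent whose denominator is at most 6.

153/5

√935 = [30; 1, 1, 2, 1, 2, 1, 1, 60, …] (period length 8).
Convergents:
  p_0/q_0 = 30/1
  p_1/q_1 = 31/1
  p_2/q_2 = 61/2
  p_3/q_3 = 153/5
  p_4/q_4 = 214/7
q_3 = 5 ≤ 6 < 7 = q_4, so the answer is 153/5.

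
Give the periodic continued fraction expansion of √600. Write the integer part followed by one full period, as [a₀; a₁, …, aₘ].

a₀ = ⌊√600⌋ = 24.

[24; 2, 48]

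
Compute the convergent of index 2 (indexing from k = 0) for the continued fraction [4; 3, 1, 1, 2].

Using pₖ = aₖpₖ₋₁ + pₖ₋₂, qₖ = aₖqₖ₋₁ + qₖ₋₂ (with p₋₁=1, p₋₂=0, q₋₁=0, q₋₂=1):
  k=0: a=4, p=4, q=1
  k=1: a=3, p=13, q=3
  k=2: a=1, p=17, q=4

17/4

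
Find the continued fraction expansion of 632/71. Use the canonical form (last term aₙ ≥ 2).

632 = 8*71 + 64
71 = 1*64 + 7
64 = 9*7 + 1
7 = 7*1 + 0  (stop)
So 632/71 = [8; 1, 9, 7].

[8; 1, 9, 7]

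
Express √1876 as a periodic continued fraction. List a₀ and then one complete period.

a₀ = ⌊√1876⌋ = 43.
With m₀=0, d₀=1 and mₖ₊₁ = dₖaₖ − mₖ, dₖ₊₁ = (n − mₖ₊₁²)/dₖ, aₖ₊₁ = ⌊(a₀+mₖ₊₁)/dₖ₊₁⌋:
  k=1: m=43, d=27, a=3
  k=2: m=38, d=16, a=5
  k=3: m=42, d=7, a=12
  k=4: m=42, d=16, a=5
  k=5: m=38, d=27, a=3
  k=6: m=43, d=1, a=86
d=1 and a=2a₀=86 at k=6, so the next step gives (m, d) = (43, 27) again — its k=1 value — and the period has length 6.

[43; 3, 5, 12, 5, 3, 86]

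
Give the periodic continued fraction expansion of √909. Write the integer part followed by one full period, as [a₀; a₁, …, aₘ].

a₀ = ⌊√909⌋ = 30.
With m₀=0, d₀=1 and mₖ₊₁ = dₖaₖ − mₖ, dₖ₊₁ = (n − mₖ₊₁²)/dₖ, aₖ₊₁ = ⌊(a₀+mₖ₊₁)/dₖ₊₁⌋:
  k=1: m=30, d=9, a=6
  k=2: m=24, d=37, a=1
  k=3: m=13, d=20, a=2
  k=4: m=27, d=9, a=6
  k=5: m=27, d=20, a=2
  k=6: m=13, d=37, a=1
  k=7: m=24, d=9, a=6
  k=8: m=30, d=1, a=60
d=1 and a=2a₀=60 at k=8, so the next step gives (m, d) = (30, 9) again — its k=1 value — and the period has length 8.

[30; 6, 1, 2, 6, 2, 1, 6, 60]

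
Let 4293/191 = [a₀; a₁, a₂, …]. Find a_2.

10

4293 = 22·191 + 91   →  a_0 = 22
191 = 2·91 + 9   →  a_1 = 2
91 = 10·9 + 1   →  a_2 = 10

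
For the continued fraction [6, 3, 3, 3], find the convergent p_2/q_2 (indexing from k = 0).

63/10

Using pₖ = aₖpₖ₋₁ + pₖ₋₂, qₖ = aₖqₖ₋₁ + qₖ₋₂ (with p₋₁=1, p₋₂=0, q₋₁=0, q₋₂=1):
  k=0: a=6, p=6, q=1
  k=1: a=3, p=19, q=3
  k=2: a=3, p=63, q=10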